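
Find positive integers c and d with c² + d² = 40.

We need to find integers c, d > 0 such that c² + d² = 40.
Trying c = 2: d² = 40 - 2² = 40 - 4 = 36
d = 6
Check: 2² + 6² = 4 + 36 = 40 ✓

40 = 2² + 6²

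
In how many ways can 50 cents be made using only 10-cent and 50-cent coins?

We need non-negative integers (x, y) with 10x + 50y = 50.
For each x from 0 to 5, check if (50 - 10x) is a non-negative multiple of 50.
Solutions (x, y): (0,1), (5,0)
Count: 2

2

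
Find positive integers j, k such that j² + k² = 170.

Search for j with 170 - j² a perfect square.
j = 1: 170 - 1² = 170 - 1 = 169 = 13² ✓
So j = 1, k = 13.

j = 1, k = 13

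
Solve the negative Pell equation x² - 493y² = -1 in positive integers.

We need x² = 493y² - 1. Try successive y:
y = 1: x² = 493·1² - 1 = 492, not a perfect square
y = 2: x² = 493·2² - 1 = 1971, not a perfect square
y = 3: x² = 493·3² - 1 = 4436, not a perfect square
...
y = 30805: x² = 493·30805² - 1 = 467831376324 = 683982² ✓
Check: 683982² - 493·30805² = 467831376324 - 467831376325 = -1 ✓

x = 683982, y = 30805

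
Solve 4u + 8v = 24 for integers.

Step 1: Check solvability.
gcd(4, 8) = 4
Since 4 divides 24, solutions exist.

Step 2: Apply extended Euclidean algorithm to find gcd.
We find integers such that 4*x0 + 8*y0 = 4

Step 3: Scale the particular solution.
Multiply by 24/4 = 6:
u = 6, v = 0

Step 4: Verify.
4*(6) + 8*(0) = 24 = 24 ✓

u = 6, v = 0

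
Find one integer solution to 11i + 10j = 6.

Step 1: Check solvability.
gcd(11, 10) = 1
Since 1 divides 6, solutions exist.

Step 2: Apply extended Euclidean algorithm to find gcd.
We find integers such that 11*x0 + 10*y0 = 1

Step 3: Scale the particular solution.
Multiply by 6/1 = 6:
i = 6, j = -6

Step 4: Verify.
11*(6) + 10*(-6) = 6 = 6 ✓

i = 6, j = -6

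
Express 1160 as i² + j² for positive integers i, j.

We need to find integers i, j > 0 such that i² + j² = 1160.
Trying i = 2: j² = 1160 - 2² = 1160 - 4 = 1156
j = 34
Check: 2² + 34² = 4 + 1156 = 1160 ✓

1160 = 2² + 34²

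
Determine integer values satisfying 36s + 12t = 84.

Step 1: Check solvability.
gcd(36, 12) = 12
Since 12 divides 84, solutions exist.

Step 2: Apply extended Euclidean algorithm to find gcd.
We find integers such that 36*x0 + 12*y0 = 12

Step 3: Scale the particular solution.
Multiply by 84/12 = 7:
s = 0, t = 7

Step 4: Verify.
36*(0) + 12*(7) = 84 = 84 ✓

s = 0, t = 7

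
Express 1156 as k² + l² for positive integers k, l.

We need to find integers k, l > 0 such that k² + l² = 1156.
Trying k = 16: l² = 1156 - 16² = 1156 - 256 = 900
l = 30
Check: 16² + 30² = 256 + 900 = 1156 ✓

1156 = 16² + 30²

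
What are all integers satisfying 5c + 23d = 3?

Step 1: Compute gcd(5, 23) = 1.
Since 1 divides 3, solutions exist.

Step 2: Find a particular solution using extended Euclidean algorithm.
We get c₀ = -27, d₀ = 6.
Check: 5*-27 + 23*6 = 3 = 3 ✓

Step 3: Write the general solution.
c = -27 + (23/1)t = -27 + 23t
d = 6 - (5/1)t = 6 - 5t
for any integer t.

c = -27 + 23t, d = 6 - 5t for integer t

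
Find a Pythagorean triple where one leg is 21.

We need the other leg and hypotenuse such that 21² + x² = c².
Take x = 20, c = 29: 21² + 20² = 441 + 400 = 841 = 29² ✓
Triple: (21, 20, 29)

(21, 20, 29)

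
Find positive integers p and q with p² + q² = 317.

We need to find integers p, q > 0 such that p² + q² = 317.
Trying p = 11: q² = 317 - 11² = 317 - 121 = 196
q = 14
Check: 11² + 14² = 121 + 196 = 317 ✓

317 = 11² + 14²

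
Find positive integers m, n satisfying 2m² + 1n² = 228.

Try small values of m and check whether (228 - 2m²)/1 is a perfect square.
m = 8: 2·8² = 128, so 1n² = 228 - 128 = 100, giving n² = 100, n = 10.
Check: 2·8² + 1·10² = 128 + 100 = 228 ✓

m = 8, n = 10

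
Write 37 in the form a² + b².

We need to find integers a, b > 0 such that a² + b² = 37.
Trying a = 1: b² = 37 - 1² = 37 - 1 = 36
b = 6
Check: 1² + 6² = 1 + 36 = 37 ✓

37 = 1² + 6²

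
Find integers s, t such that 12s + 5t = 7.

Step 1: Check solvability.
gcd(12, 5) = 1
Since 1 divides 7, solutions exist.

Step 2: Apply extended Euclidean algorithm to find gcd.
We find integers such that 12*x0 + 5*y0 = 1

Step 3: Scale the particular solution.
Multiply by 7/1 = 7:
s = -14, t = 35

Step 4: Verify.
12*(-14) + 5*(35) = 7 = 7 ✓

s = -14, t = 35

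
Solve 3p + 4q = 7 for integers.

Step 1: Check solvability.
gcd(3, 4) = 1
Since 1 divides 7, solutions exist.

Step 2: Apply extended Euclidean algorithm to find gcd.
We find integers such that 3*x0 + 4*y0 = 1

Step 3: Scale the particular solution.
Multiply by 7/1 = 7:
p = -7, q = 7

Step 4: Verify.
3*(-7) + 4*(7) = 7 = 7 ✓

p = -7, q = 7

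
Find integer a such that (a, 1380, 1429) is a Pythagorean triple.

a² = c² - b² = 1429² - 1380² = 2042041 - 1904400 = 137641
a = sqrt(137641) = 371

371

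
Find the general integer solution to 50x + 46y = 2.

Step 1: Compute gcd(50, 46) = 2.
Since 2 divides 2, solutions exist.

Step 2: Find a particular solution using extended Euclidean algorithm.
We get x₀ = -11, y₀ = 12.
Check: 50*-11 + 46*12 = 2 = 2 ✓

Step 3: Write the general solution.
x = -11 + (46/2)t = -11 + 23t
y = 12 - (50/2)t = 12 - 25t
for any integer t.

x = -11 + 23t, y = 12 - 25t for integer t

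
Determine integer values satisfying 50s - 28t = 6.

Step 1: Check solvability.
gcd(50, 28) = 2
Since 2 divides 6, solutions exist.

Step 2: Apply extended Euclidean algorithm to find gcd.
We find integers such that 50*x0 + 28*y0 = 2

Step 3: Scale the particular solution.
Multiply by 6/2 = 3:
s = -15, t = -27

Step 4: Verify.
50*(-15) - 28*(-27) = 6 = 6 ✓

s = -15, t = -27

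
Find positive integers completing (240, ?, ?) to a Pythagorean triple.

We need the other leg and hypotenuse such that 240² + x² = c².
Take x = 161, c = 289: 240² + 161² = 57600 + 25921 = 83521 = 289² ✓
Triple: (161, 240, 289)

(161, 240, 289)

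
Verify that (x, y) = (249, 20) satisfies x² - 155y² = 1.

Compute x² = 249² = 62001
Compute 155y² = 155·20² = 155·400 = 62000
x² - 155y² = 62001 - 62000 = 1
Since this equals 1, (249, 20) is a solution.

Yes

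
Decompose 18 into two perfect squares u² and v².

We need to find integers u, v > 0 such that u² + v² = 18.
Trying u = 3: v² = 18 - 3² = 18 - 9 = 9
v = 3
Check: 3² + 3² = 9 + 9 = 18 ✓

18 = 3² + 3²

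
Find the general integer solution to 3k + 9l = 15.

Step 1: Compute gcd(3, 9) = 3.
Since 3 divides 15, solutions exist.

Step 2: Find a particular solution using extended Euclidean algorithm.
We get k₀ = 5, l₀ = 0.
Check: 3*5 + 9*0 = 15 = 15 ✓

Step 3: Write the general solution.
k = 5 + (9/3)t = 5 + 3t
l = 0 - (3/3)t = 0 - 1t
for any integer t.

k = 5 + 3t, l = 0 - 1t for integer t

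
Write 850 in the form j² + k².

We need to find integers j, k > 0 such that j² + k² = 850.
Trying j = 3: k² = 850 - 3² = 850 - 9 = 841
k = 29
Check: 3² + 29² = 9 + 841 = 850 ✓

850 = 3² + 29²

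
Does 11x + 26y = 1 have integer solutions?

Step 1: Compute gcd(11, 26).
gcd(11, 26) = 1

Step 2: Check divisibility.
Does 1 divide 1? 1 = 1 x 1, so yes.

By the theorem on linear Diophantine equations, 11x + 26y = 1 has integer solutions if and only if gcd(11, 26) divides 1. Since 1 | 1, solutions exist.

Yes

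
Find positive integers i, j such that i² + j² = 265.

Search for i with 265 - i² a perfect square.
i = 3: 265 - 3² = 265 - 9 = 256 = 16² ✓
So i = 3, j = 16.

i = 3, j = 16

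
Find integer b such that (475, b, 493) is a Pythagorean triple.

b² = c² - a² = 493² - 475² = 243049 - 225625 = 17424
b = sqrt(17424) = 132

132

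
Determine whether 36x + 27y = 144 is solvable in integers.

Step 1: Compute gcd(36, 27).
gcd(36, 27) = 9

Step 2: Check divisibility.
Does 9 divide 144? 144 = 9 x 16, so yes.

By the theorem on linear Diophantine equations, 36x + 27y = 144 has integer solutions if and only if gcd(36, 27) divides 144. Since 9 | 144, solutions exist.

Yes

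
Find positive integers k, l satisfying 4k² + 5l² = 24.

Try small values of k and check whether (24 - 4k²)/5 is a perfect square.
k = 1: 4·1² = 4, so 5l² = 24 - 4 = 20, giving l² = 4, l = 2.
Check: 4·1² + 5·2² = 4 + 20 = 24 ✓

k = 1, l = 2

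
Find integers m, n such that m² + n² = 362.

We need to find integers m, n > 0 such that m² + n² = 362.
Trying m = 1: n² = 362 - 1² = 362 - 1 = 361
n = 19
Check: 1² + 19² = 1 + 361 = 362 ✓

362 = 1² + 19²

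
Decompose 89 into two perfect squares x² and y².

We need to find integers x, y > 0 such that x² + y² = 89.
Trying x = 5: y² = 89 - 5² = 89 - 25 = 64
y = 8
Check: 5² + 8² = 25 + 64 = 89 ✓

89 = 5² + 8²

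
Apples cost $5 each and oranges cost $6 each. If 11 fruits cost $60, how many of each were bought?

Let a = apples, o = oranges.
a + o = 11
5a + 6o = 60
Substitute o = 11 - a:
5a + 6(11 - a) = 60
(5 - 6)a = 60 - 66
-1a = -6
a = 6, o = 11 - 6 = 5

Apples: 6, Oranges: 5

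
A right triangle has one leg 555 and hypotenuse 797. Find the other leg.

b² = c² - a² = 635209 - 308025 = 327184
b = 572

572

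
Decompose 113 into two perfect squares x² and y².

We need to find integers x, y > 0 such that x² + y² = 113.
Trying x = 7: y² = 113 - 7² = 113 - 49 = 64
y = 8
Check: 7² + 8² = 49 + 64 = 113 ✓

113 = 7² + 8²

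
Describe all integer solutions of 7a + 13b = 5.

Step 1: Compute gcd(7, 13) = 1.
Since 1 divides 5, solutions exist.

Step 2: Find a particular solution using extended Euclidean algorithm.
We get a₀ = 10, b₀ = -5.
Check: 7*10 + 13*-5 = 5 = 5 ✓

Step 3: Write the general solution.
a = 10 + (13/1)t = 10 + 13t
b = -5 - (7/1)t = -5 - 7t
for any integer t.

a = 10 + 13t, b = -5 - 7t for integer t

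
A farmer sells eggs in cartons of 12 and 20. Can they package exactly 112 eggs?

We need non-negative a, b with 12a + 20b = 112.
gcd(12, 20) = 4 divides 112.
Try a = 1: 20b = 112 - 12 = 100, so b = 5.
One way: 1 cartons of 12 and 5 cartons of 20.

Yes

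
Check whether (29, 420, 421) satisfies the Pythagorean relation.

Compute a² + b²:
29² + 420² = 841 + 176400 = 177241
Compute c²:
421² = 177241
Since 177241 = 177241, it is a Pythagorean triple.

Yes, it is a Pythagorean triple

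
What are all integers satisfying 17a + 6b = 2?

Step 1: Compute gcd(17, 6) = 1.
Since 1 divides 2, solutions exist.

Step 2: Find a particular solution using extended Euclidean algorithm.
We get a₀ = -2, b₀ = 6.
Check: 17*-2 + 6*6 = 2 = 2 ✓

Step 3: Write the general solution.
a = -2 + (6/1)t = -2 + 6t
b = 6 - (17/1)t = 6 - 17t
for any integer t.

a = -2 + 6t, b = 6 - 17t for integer t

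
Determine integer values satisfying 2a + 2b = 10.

Step 1: Check solvability.
gcd(2, 2) = 2
Since 2 divides 10, solutions exist.

Step 2: Apply extended Euclidean algorithm to find gcd.
We find integers such that 2*x0 + 2*y0 = 2

Step 3: Scale the particular solution.
Multiply by 10/2 = 5:
a = 0, b = 5

Step 4: Verify.
2*(0) + 2*(5) = 10 = 10 ✓

a = 0, b = 5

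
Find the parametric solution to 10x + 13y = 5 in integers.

Step 1: Compute gcd(10, 13) = 1.
Since 1 divides 5, solutions exist.

Step 2: Find a particular solution using extended Euclidean algorithm.
We get x₀ = 20, y₀ = -15.
Check: 10*20 + 13*-15 = 5 = 5 ✓

Step 3: Write the general solution.
x = 20 + (13/1)t = 20 + 13t
y = -15 - (10/1)t = -15 - 10t
for any integer t.

x = 20 + 13t, y = -15 - 10t for integer t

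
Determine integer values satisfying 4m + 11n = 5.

Step 1: Check solvability.
gcd(4, 11) = 1
Since 1 divides 5, solutions exist.

Step 2: Apply extended Euclidean algorithm to find gcd.
We find integers such that 4*x0 + 11*y0 = 1

Step 3: Scale the particular solution.
Multiply by 5/1 = 5:
m = 15, n = -5

Step 4: Verify.
4*(15) + 11*(-5) = 5 = 5 ✓

m = 15, n = -5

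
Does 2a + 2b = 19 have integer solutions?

Step 1: Compute gcd(2, 2).
gcd(2, 2) = 2

Step 2: Check divisibility.
Does 2 divide 19? 19 = 2 x 9 + 1, so no.

By the theorem on linear Diophantine equations, 2a + 2b = 19 has integer solutions if and only if gcd(2, 2) divides 19. Since 2 does not divide 19, no solutions exist.

No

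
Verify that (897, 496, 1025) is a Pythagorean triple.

Compute a² + b² = 897² + 496² = 804609 + 246016 = 1050625
Compute c² = 1025² = 1050625
Since 1050625 = 1050625, confirmed.

Yes, it is a Pythagorean triple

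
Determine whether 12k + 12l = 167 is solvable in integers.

Step 1: Compute gcd(12, 12).
gcd(12, 12) = 12

Step 2: Check divisibility.
Does 12 divide 167? 167 = 12 x 13 + 11, so no.

By the theorem on linear Diophantine equations, 12k + 12l = 167 has integer solutions if and only if gcd(12, 12) divides 167. Since 12 does not divide 167, no solutions exist.

No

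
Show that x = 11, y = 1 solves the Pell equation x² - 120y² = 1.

Compute x² = 11² = 121
Compute 120y² = 120·1² = 120·1 = 120
x² - 120y² = 121 - 120 = 1
Since this equals 1, (11, 1) is a solution.

Yes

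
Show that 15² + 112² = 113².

Compute a² + b²:
15² + 112² = 225 + 12544 = 12769
Compute c²:
113² = 12769
Since 12769 = 12769, it is a Pythagorean triple.

Yes, it is a Pythagorean triple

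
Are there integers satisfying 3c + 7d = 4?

Step 1: Compute gcd(3, 7).
gcd(3, 7) = 1

Step 2: Check divisibility.
Does 1 divide 4? 4 = 1 x 4, so yes.

By the theorem on linear Diophantine equations, 3c + 7d = 4 has integer solutions if and only if gcd(3, 7) divides 4. Since 1 | 4, solutions exist.

Yes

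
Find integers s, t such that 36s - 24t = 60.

Step 1: Check solvability.
gcd(36, 24) = 12
Since 12 divides 60, solutions exist.

Step 2: Apply extended Euclidean algorithm to find gcd.
We find integers such that 36*x0 + 24*y0 = 12

Step 3: Scale the particular solution.
Multiply by 60/12 = 5:
s = 5, t = 5

Step 4: Verify.
36*(5) - 24*(5) = 60 = 60 ✓

s = 5, t = 5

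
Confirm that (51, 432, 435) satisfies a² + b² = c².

Compute a² + b² = 51² + 432² = 2601 + 186624 = 189225
Compute c² = 435² = 189225
Since 189225 = 189225, confirmed.

Yes, it is a Pythagorean triple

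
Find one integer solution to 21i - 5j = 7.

Step 1: Check solvability.
gcd(21, 5) = 1
Since 1 divides 7, solutions exist.

Step 2: Apply extended Euclidean algorithm to find gcd.
We find integers such that 21*x0 + 5*y0 = 1

Step 3: Scale the particular solution.
Multiply by 7/1 = 7:
i = 7, j = 28

Step 4: Verify.
21*(7) - 5*(28) = 7 = 7 ✓

i = 7, j = 28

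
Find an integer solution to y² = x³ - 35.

Try small integer x values and check whether x³ - 35 is a perfect square.
x = 11: x³ - 35 = 11³ - 35 = 1331 - 35 = 1296
Is 1296 a perfect square? 36² = 1296 ✓
So (x, y) = (11, -36) is a solution.

x = 11, y = -36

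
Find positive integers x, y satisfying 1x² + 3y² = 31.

Try small values of x and check whether (31 - 1x²)/3 is a perfect square.
x = 2: 1·2² = 4, so 3y² = 31 - 4 = 27, giving y² = 9, y = 3.
Check: 1·2² + 3·3² = 4 + 27 = 31 ✓

x = 2, y = 3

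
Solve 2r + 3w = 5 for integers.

Step 1: Check solvability.
gcd(2, 3) = 1
Since 1 divides 5, solutions exist.

Step 2: Apply extended Euclidean algorithm to find gcd.
We find integers such that 2*x0 + 3*y0 = 1

Step 3: Scale the particular solution.
Multiply by 5/1 = 5:
r = -5, w = 5

Step 4: Verify.
2*(-5) + 3*(5) = 5 = 5 ✓

r = -5, w = 5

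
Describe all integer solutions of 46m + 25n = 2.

Step 1: Compute gcd(46, 25) = 1.
Since 1 divides 2, solutions exist.

Step 2: Find a particular solution using extended Euclidean algorithm.
We get m₀ = 12, n₀ = -22.
Check: 46*12 + 25*-22 = 2 = 2 ✓

Step 3: Write the general solution.
m = 12 + (25/1)t = 12 + 25t
n = -22 - (46/1)t = -22 - 46t
for any integer t.

m = 12 + 25t, n = -22 - 46t for integer t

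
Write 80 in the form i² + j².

We need to find integers i, j > 0 such that i² + j² = 80.
Trying i = 4: j² = 80 - 4² = 80 - 16 = 64
j = 8
Check: 4² + 8² = 16 + 64 = 80 ✓

80 = 4² + 8²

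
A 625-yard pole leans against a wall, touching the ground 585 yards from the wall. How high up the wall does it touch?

The ladder, wall, and ground form a right triangle with hypotenuse 625 and one leg 585.
By the Pythagorean theorem: h² = 625² - 585² = 390625 - 342225 = 48400
h = √48400 = 220 yards

220 yards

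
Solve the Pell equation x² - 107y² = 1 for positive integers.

We seek the smallest positive integers (x, y) with x² - 107y² = 1, i.e., x² = 107y² + 1.
Try successive y values:
y = 1: x² = 107·1² + 1 = 108, not a perfect square
y = 2: x² = 107·2² + 1 = 429, not a perfect square
y = 3: x² = 107·3² + 1 = 964, not a perfect square
... continuing the search (or via continued fractions) ...
y = 93: x² = 107·93² + 1 = 925444, x = 962 ✓

Verify: 962² - 107·93² = 925444 - 925443 = 1 ✓

x = 962, y = 93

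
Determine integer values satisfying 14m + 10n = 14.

Step 1: Check solvability.
gcd(14, 10) = 2
Since 2 divides 14, solutions exist.

Step 2: Apply extended Euclidean algorithm to find gcd.
We find integers such that 14*x0 + 10*y0 = 2

Step 3: Scale the particular solution.
Multiply by 14/2 = 7:
m = -14, n = 21

Step 4: Verify.
14*(-14) + 10*(21) = 14 = 14 ✓

m = -14, n = 21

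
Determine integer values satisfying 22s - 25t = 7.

Step 1: Check solvability.
gcd(22, 25) = 1
Since 1 divides 7, solutions exist.

Step 2: Apply extended Euclidean algorithm to find gcd.
We find integers such that 22*x0 + 25*y0 = 1

Step 3: Scale the particular solution.
Multiply by 7/1 = 7:
s = 56, t = 49

Step 4: Verify.
22*(56) - 25*(49) = 7 = 7 ✓

s = 56, t = 49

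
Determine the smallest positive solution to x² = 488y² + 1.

We seek the smallest positive integers (x, y) with x² - 488y² = 1, i.e., x² = 488y² + 1.
Try successive y values:
y = 1: x² = 488·1² + 1 = 489, not a perfect square
y = 2: x² = 488·2² + 1 = 1953, not a perfect square
y = 3: x² = 488·3² + 1 = 4393, not a perfect square
... continuing the search (or via continued fractions) ...
y = 11: x² = 488·11² + 1 = 59049, x = 243 ✓

Verify: 243² - 488·11² = 59049 - 59048 = 1 ✓

x = 243, y = 11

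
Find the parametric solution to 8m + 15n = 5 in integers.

Step 1: Compute gcd(8, 15) = 1.
Since 1 divides 5, solutions exist.

Step 2: Find a particular solution using extended Euclidean algorithm.
We get m₀ = 10, n₀ = -5.
Check: 8*10 + 15*-5 = 5 = 5 ✓

Step 3: Write the general solution.
m = 10 + (15/1)t = 10 + 15t
n = -5 - (8/1)t = -5 - 8t
for any integer t.

m = 10 + 15t, n = -5 - 8t for integer t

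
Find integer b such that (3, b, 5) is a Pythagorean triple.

b² = c² - a² = 5² - 3² = 25 - 9 = 16
b = sqrt(16) = 4

4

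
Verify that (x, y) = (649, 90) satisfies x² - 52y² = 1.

Compute x² = 649² = 421201
Compute 52y² = 52·90² = 52·8100 = 421200
x² - 52y² = 421201 - 421200 = 1
Since this equals 1, (649, 90) is a solution.

Yes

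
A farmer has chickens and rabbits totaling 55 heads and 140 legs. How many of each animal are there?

Let c = chickens, r = rabbits.
Heads: c + r = 55
Legs: 2c + 4r = 140
From the first equation, c = 55 - r. Substitute:
2(55 - r) + 4r = 140
110 + 2r = 140
r = (140 - 110)/2 = 15
c = 55 - 15 = 40

Chickens: 40, Rabbits: 15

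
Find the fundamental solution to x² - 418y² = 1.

We seek the smallest positive integers (x, y) with x² - 418y² = 1, i.e., x² = 418y² + 1.
Try successive y values:
y = 1: x² = 418·1² + 1 = 419, not a perfect square
y = 2: x² = 418·2² + 1 = 1673, not a perfect square
y = 3: x² = 418·3² + 1 = 3763, not a perfect square
... continuing the search (or via continued fractions) ...
y = 1656: x² = 418·1656² + 1 = 1146296449, x = 33857 ✓

Verify: 33857² - 418·1656² = 1146296449 - 1146296448 = 1 ✓

x = 33857, y = 1656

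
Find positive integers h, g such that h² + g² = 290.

Search for h with 290 - h² a perfect square.
h = 1: 290 - 1² = 290 - 1 = 289 = 17² ✓
So h = 1, g = 17.

h = 1, g = 17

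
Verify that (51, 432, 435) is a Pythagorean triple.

Compute a² + b² = 51² + 432² = 2601 + 186624 = 189225
Compute c² = 435² = 189225
Since 189225 = 189225, confirmed.

Yes, it is a Pythagorean triple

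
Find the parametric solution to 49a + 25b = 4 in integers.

Step 1: Compute gcd(49, 25) = 1.
Since 1 divides 4, solutions exist.

Step 2: Find a particular solution using extended Euclidean algorithm.
We get a₀ = -4, b₀ = 8.
Check: 49*-4 + 25*8 = 4 = 4 ✓

Step 3: Write the general solution.
a = -4 + (25/1)t = -4 + 25t
b = 8 - (49/1)t = 8 - 49t
for any integer t.

a = -4 + 25t, b = 8 - 49t for integer t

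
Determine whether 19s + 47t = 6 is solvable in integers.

Step 1: Compute gcd(19, 47).
gcd(19, 47) = 1

Step 2: Check divisibility.
Does 1 divide 6? 6 = 1 x 6, so yes.

By the theorem on linear Diophantine equations, 19s + 47t = 6 has integer solutions if and only if gcd(19, 47) divides 6. Since 1 | 6, solutions exist.

Yes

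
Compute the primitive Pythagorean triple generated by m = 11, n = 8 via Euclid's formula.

a = m² - n² = 121 - 64 = 57
b = 2mn = 2·11·8 = 176
c = m² + n² = 121 + 64 = 185
Verify: 57² + 176² = 3249 + 30976 = 34225 = 185² ✓

(57, 176, 185)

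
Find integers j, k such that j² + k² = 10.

We need to find integers j, k > 0 such that j² + k² = 10.
Trying j = 1: k² = 10 - 1² = 10 - 1 = 9
k = 3
Check: 1² + 3² = 1 + 9 = 10 ✓

10 = 1² + 3²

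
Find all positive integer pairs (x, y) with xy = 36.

The positive divisors of 36 are: 1, 2, 3, 4, 6, 9, 12, 18, 36.
Each divisor d gives the pair (d, 36/d):
(1, 36), (2, 18), (3, 12), (4, 9), (6, 6), (9, 4), (12, 3), (18, 2), (36, 1)

(1, 36), (2, 18), (3, 12), (4, 9), (6, 6), (9, 4), (12, 3), (18, 2), (36, 1)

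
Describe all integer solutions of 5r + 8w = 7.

Step 1: Compute gcd(5, 8) = 1.
Since 1 divides 7, solutions exist.

Step 2: Find a particular solution using extended Euclidean algorithm.
We get r₀ = -21, w₀ = 14.
Check: 5*-21 + 8*14 = 7 = 7 ✓

Step 3: Write the general solution.
r = -21 + (8/1)t = -21 + 8t
w = 14 - (5/1)t = 14 - 5t
for any integer t.

r = -21 + 8t, w = 14 - 5t for integer t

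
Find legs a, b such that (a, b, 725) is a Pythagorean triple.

We need a² + b² = 725² = 525625.
Trying: 627² + 364² = 393129 + 132496 = 525625 ✓

(627, 364, 725)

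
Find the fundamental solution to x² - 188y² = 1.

We seek the smallest positive integers (x, y) with x² - 188y² = 1, i.e., x² = 188y² + 1.
Try successive y values:
y = 1: x² = 188·1² + 1 = 189, not a perfect square
y = 2: x² = 188·2² + 1 = 753, not a perfect square
y = 3: x² = 188·3² + 1 = 1693, not a perfect square
... continuing the search (or via continued fractions) ...
y = 336: x² = 188·336² + 1 = 21224449, x = 4607 ✓

Verify: 4607² - 188·336² = 21224449 - 21224448 = 1 ✓

x = 4607, y = 336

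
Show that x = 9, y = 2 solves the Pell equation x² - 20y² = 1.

Compute x² = 9² = 81
Compute 20y² = 20·2² = 20·4 = 80
x² - 20y² = 81 - 80 = 1
Since this equals 1, (9, 2) is a solution.

Yes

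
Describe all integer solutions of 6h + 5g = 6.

Step 1: Compute gcd(6, 5) = 1.
Since 1 divides 6, solutions exist.

Step 2: Find a particular solution using extended Euclidean algorithm.
We get h₀ = 6, g₀ = -6.
Check: 6*6 + 5*-6 = 6 = 6 ✓

Step 3: Write the general solution.
h = 6 + (5/1)t = 6 + 5t
g = -6 - (6/1)t = -6 - 6t
for any integer t.

h = 6 + 5t, g = -6 - 6t for integer t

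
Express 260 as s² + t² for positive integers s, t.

We need to find integers s, t > 0 such that s² + t² = 260.
Trying s = 2: t² = 260 - 2² = 260 - 4 = 256
t = 16
Check: 2² + 16² = 4 + 256 = 260 ✓

260 = 2² + 16²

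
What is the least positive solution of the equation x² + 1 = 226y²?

We need x² = 226y² - 1. Try successive y:
y = 1: x² = 226·1² - 1 = 225 = 15² ✓
Check: 15² - 226·1² = 225 - 226 = -1 ✓

x = 15, y = 1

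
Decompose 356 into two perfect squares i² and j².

We need to find integers i, j > 0 such that i² + j² = 356.
Trying i = 10: j² = 356 - 10² = 356 - 100 = 256
j = 16
Check: 10² + 16² = 100 + 256 = 356 ✓

356 = 10² + 16²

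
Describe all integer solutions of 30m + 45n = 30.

Step 1: Compute gcd(30, 45) = 15.
Since 15 divides 30, solutions exist.

Step 2: Find a particular solution using extended Euclidean algorithm.
We get m₀ = -2, n₀ = 2.
Check: 30*-2 + 45*2 = 30 = 30 ✓

Step 3: Write the general solution.
m = -2 + (45/15)t = -2 + 3t
n = 2 - (30/15)t = 2 - 2t
for any integer t.

m = -2 + 3t, n = 2 - 2t for integer t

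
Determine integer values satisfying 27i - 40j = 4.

Step 1: Check solvability.
gcd(27, 40) = 1
Since 1 divides 4, solutions exist.

Step 2: Apply extended Euclidean algorithm to find gcd.
We find integers such that 27*x0 + 40*y0 = 1

Step 3: Scale the particular solution.
Multiply by 4/1 = 4:
i = 12, j = 8

Step 4: Verify.
27*(12) - 40*(8) = 4 = 4 ✓

i = 12, j = 8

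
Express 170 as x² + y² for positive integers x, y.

We need to find integers x, y > 0 such that x² + y² = 170.
Trying x = 1: y² = 170 - 1² = 170 - 1 = 169
y = 13
Check: 1² + 13² = 1 + 169 = 170 ✓

170 = 1² + 13²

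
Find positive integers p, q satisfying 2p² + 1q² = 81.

Try small values of p and check whether (81 - 2p²)/1 is a perfect square.
p = 6: 2·6² = 72, so 1q² = 81 - 72 = 9, giving q² = 9, q = 3.
Check: 2·6² + 1·3² = 72 + 9 = 81 ✓

p = 6, q = 3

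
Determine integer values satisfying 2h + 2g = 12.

Step 1: Check solvability.
gcd(2, 2) = 2
Since 2 divides 12, solutions exist.

Step 2: Apply extended Euclidean algorithm to find gcd.
We find integers such that 2*x0 + 2*y0 = 2

Step 3: Scale the particular solution.
Multiply by 12/2 = 6:
h = 0, g = 6

Step 4: Verify.
2*(0) + 2*(6) = 12 = 12 ✓

h = 0, g = 6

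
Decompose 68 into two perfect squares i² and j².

We need to find integers i, j > 0 such that i² + j² = 68.
Trying i = 2: j² = 68 - 2² = 68 - 4 = 64
j = 8
Check: 2² + 8² = 4 + 64 = 68 ✓

68 = 2² + 8²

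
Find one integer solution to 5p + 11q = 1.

Step 1: Check solvability.
gcd(5, 11) = 1
Since 1 divides 1, solutions exist.

Step 2: Apply extended Euclidean algorithm to find gcd.
We find integers such that 5*x0 + 11*y0 = 1

Step 3: Scale the particular solution.
Multiply by 1/1 = 1:
p = -2, q = 1

Step 4: Verify.
5*(-2) + 11*(1) = 1 = 1 ✓

p = -2, q = 1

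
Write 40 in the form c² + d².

We need to find integers c, d > 0 such that c² + d² = 40.
Trying c = 2: d² = 40 - 2² = 40 - 4 = 36
d = 6
Check: 2² + 6² = 4 + 36 = 40 ✓

40 = 2² + 6²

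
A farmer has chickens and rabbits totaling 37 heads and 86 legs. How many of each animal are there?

Let c = chickens, r = rabbits.
Heads: c + r = 37
Legs: 2c + 4r = 86
From the first equation, c = 37 - r. Substitute:
2(37 - r) + 4r = 86
74 + 2r = 86
r = (86 - 74)/2 = 6
c = 37 - 6 = 31

Chickens: 31, Rabbits: 6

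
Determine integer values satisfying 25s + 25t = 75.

Step 1: Check solvability.
gcd(25, 25) = 25
Since 25 divides 75, solutions exist.

Step 2: Apply extended Euclidean algorithm to find gcd.
We find integers such that 25*x0 + 25*y0 = 25

Step 3: Scale the particular solution.
Multiply by 75/25 = 3:
s = 0, t = 3

Step 4: Verify.
25*(0) + 25*(3) = 75 = 75 ✓

s = 0, t = 3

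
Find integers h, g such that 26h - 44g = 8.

Step 1: Check solvability.
gcd(26, 44) = 2
Since 2 divides 8, solutions exist.

Step 2: Apply extended Euclidean algorithm to find gcd.
We find integers such that 26*x0 + 44*y0 = 2

Step 3: Scale the particular solution.
Multiply by 8/2 = 4:
h = -20, g = -12

Step 4: Verify.
26*(-20) - 44*(-12) = 8 = 8 ✓

h = -20, g = -12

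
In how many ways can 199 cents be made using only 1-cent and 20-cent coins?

We need non-negative integers (x, y) with 1x + 20y = 199.
For each x from 0 to 199, check if (199 - 1x) is a non-negative multiple of 20.
Solutions (x, y): (19,9), (39,8), (59,7), (79,6), ...
Count: 10

10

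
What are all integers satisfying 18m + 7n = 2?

Step 1: Compute gcd(18, 7) = 1.
Since 1 divides 2, solutions exist.

Step 2: Find a particular solution using extended Euclidean algorithm.
We get m₀ = 4, n₀ = -10.
Check: 18*4 + 7*-10 = 2 = 2 ✓

Step 3: Write the general solution.
m = 4 + (7/1)t = 4 + 7t
n = -10 - (18/1)t = -10 - 18t
for any integer t.

m = 4 + 7t, n = -10 - 18t for integer t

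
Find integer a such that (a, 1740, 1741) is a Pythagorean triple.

a² = c² - b² = 1741² - 1740² = 3031081 - 3027600 = 3481
a = sqrt(3481) = 59

59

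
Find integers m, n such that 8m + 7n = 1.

Step 1: Check solvability.
gcd(8, 7) = 1
Since 1 divides 1, solutions exist.

Step 2: Apply extended Euclidean algorithm to find gcd.
We find integers such that 8*x0 + 7*y0 = 1

Step 3: Scale the particular solution.
Multiply by 1/1 = 1:
m = 1, n = -1

Step 4: Verify.
8*(1) + 7*(-1) = 1 = 1 ✓

m = 1, n = -1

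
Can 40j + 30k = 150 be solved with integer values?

Step 1: Compute gcd(40, 30).
gcd(40, 30) = 10

Step 2: Check divisibility.
Does 10 divide 150? 150 = 10 x 15, so yes.

By the theorem on linear Diophantine equations, 40j + 30k = 150 has integer solutions if and only if gcd(40, 30) divides 150. Since 10 | 150, solutions exist.

Yes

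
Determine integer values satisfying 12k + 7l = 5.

Step 1: Check solvability.
gcd(12, 7) = 1
Since 1 divides 5, solutions exist.

Step 2: Apply extended Euclidean algorithm to find gcd.
We find integers such that 12*x0 + 7*y0 = 1

Step 3: Scale the particular solution.
Multiply by 5/1 = 5:
k = 15, l = -25

Step 4: Verify.
12*(15) + 7*(-25) = 5 = 5 ✓

k = 15, l = -25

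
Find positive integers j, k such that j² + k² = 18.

Search for j with 18 - j² a perfect square.
j = 3: 18 - 3² = 18 - 9 = 9 = 3² ✓
So j = 3, k = 3.

j = 3, k = 3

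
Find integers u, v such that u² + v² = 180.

We need to find integers u, v > 0 such that u² + v² = 180.
Trying u = 6: v² = 180 - 6² = 180 - 36 = 144
v = 12
Check: 6² + 12² = 36 + 144 = 180 ✓

180 = 6² + 12²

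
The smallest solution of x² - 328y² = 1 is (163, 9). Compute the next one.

Solutions to x² - Dy² = 1 are generated by powers of (x₀ + y₀√D).
The next solution satisfies x₁ + y₁√328 = (x₀ + y₀√328)², giving:
x₁ = x₀² + 328y₀² = 163² + 328·9² = 26569 + 26568 = 53137
y₁ = 2x₀y₀ = 2·163·9 = 2934

Verify: 53137² - 328·2934² = 2823540769 - 2823540768 = 1 ✓

x = 53137, y = 2934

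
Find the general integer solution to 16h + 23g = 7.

Step 1: Compute gcd(16, 23) = 1.
Since 1 divides 7, solutions exist.

Step 2: Find a particular solution using extended Euclidean algorithm.
We get h₀ = -70, g₀ = 49.
Check: 16*-70 + 23*49 = 7 = 7 ✓

Step 3: Write the general solution.
h = -70 + (23/1)t = -70 + 23t
g = 49 - (16/1)t = 49 - 16t
for any integer t.

h = -70 + 23t, g = 49 - 16t for integer t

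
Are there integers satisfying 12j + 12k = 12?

Step 1: Compute gcd(12, 12).
gcd(12, 12) = 12

Step 2: Check divisibility.
Does 12 divide 12? 12 = 12 x 1, so yes.

By the theorem on linear Diophantine equations, 12j + 12k = 12 has integer solutions if and only if gcd(12, 12) divides 12. Since 12 | 12, solutions exist.

Yes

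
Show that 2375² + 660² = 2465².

Compute a² + b² = 2375² + 660² = 5640625 + 435600 = 6076225
Compute c² = 2465² = 6076225
Since 6076225 = 6076225, confirmed.

Yes, it is a Pythagorean triple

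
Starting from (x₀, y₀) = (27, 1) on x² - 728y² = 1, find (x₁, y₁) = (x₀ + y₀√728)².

Solutions to x² - Dy² = 1 are generated by powers of (x₀ + y₀√D).
The next solution satisfies x₁ + y₁√728 = (x₀ + y₀√728)², giving:
x₁ = x₀² + 728y₀² = 27² + 728·1² = 729 + 728 = 1457
y₁ = 2x₀y₀ = 2·27·1 = 54

Verify: 1457² - 728·54² = 2122849 - 2122848 = 1 ✓

x = 1457, y = 54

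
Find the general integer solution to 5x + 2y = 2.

Step 1: Compute gcd(5, 2) = 1.
Since 1 divides 2, solutions exist.

Step 2: Find a particular solution using extended Euclidean algorithm.
We get x₀ = 2, y₀ = -4.
Check: 5*2 + 2*-4 = 2 = 2 ✓

Step 3: Write the general solution.
x = 2 + (2/1)t = 2 + 2t
y = -4 - (5/1)t = -4 - 5t
for any integer t.

x = 2 + 2t, y = -4 - 5t for integer t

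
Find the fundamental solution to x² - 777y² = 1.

We seek the smallest positive integers (x, y) with x² - 777y² = 1, i.e., x² = 777y² + 1.
Try successive y values:
y = 1: x² = 777·1² + 1 = 778, not a perfect square
y = 2: x² = 777·2² + 1 = 3109, not a perfect square
y = 3: x² = 777·3² + 1 = 6994, not a perfect square
... continuing the search (or via continued fractions) ...
y = 8: x² = 777·8² + 1 = 49729, x = 223 ✓

Verify: 223² - 777·8² = 49729 - 49728 = 1 ✓

x = 223, y = 8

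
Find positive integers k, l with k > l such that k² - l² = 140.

Factor: k² - l² = (k+l)(k-l) = 140.
We need two factors of 140 with the same parity.
Use k+l = 70 and k-l = 2 (product 70·2 = 140).
Adding: 2k = 72, so k = 36.
Subtracting: 2l = 68, so l = 34.
Check: 36² - 34² = 1296 - 1156 = 140 ✓

k = 36, l = 34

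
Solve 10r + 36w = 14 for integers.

Step 1: Check solvability.
gcd(10, 36) = 2
Since 2 divides 14, solutions exist.

Step 2: Apply extended Euclidean algorithm to find gcd.
We find integers such that 10*x0 + 36*y0 = 2

Step 3: Scale the particular solution.
Multiply by 14/2 = 7:
r = -49, w = 14

Step 4: Verify.
10*(-49) + 36*(14) = 14 = 14 ✓

r = -49, w = 14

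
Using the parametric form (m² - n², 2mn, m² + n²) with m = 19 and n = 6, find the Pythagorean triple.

a = m² - n² = 361 - 36 = 325
b = 2mn = 2·19·6 = 228
c = m² + n² = 361 + 36 = 397
Verify: 325² + 228² = 105625 + 51984 = 157609 = 397² ✓

(325, 228, 397)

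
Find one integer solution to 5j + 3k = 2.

Step 1: Check solvability.
gcd(5, 3) = 1
Since 1 divides 2, solutions exist.

Step 2: Apply extended Euclidean algorithm to find gcd.
We find integers such that 5*x0 + 3*y0 = 1

Step 3: Scale the particular solution.
Multiply by 2/1 = 2:
j = -2, k = 4

Step 4: Verify.
5*(-2) + 3*(4) = 2 = 2 ✓

j = -2, k = 4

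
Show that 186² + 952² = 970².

Compute a² + b² = 186² + 952² = 34596 + 906304 = 940900
Compute c² = 970² = 940900
Since 940900 = 940900, confirmed.

Yes, it is a Pythagorean triple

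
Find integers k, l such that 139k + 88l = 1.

Step 1: Check solvability.
gcd(139, 88) = 1
Since 1 divides 1, solutions exist.

Step 2: Apply extended Euclidean algorithm to find gcd.
We find integers such that 139*x0 + 88*y0 = 1

Step 3: Scale the particular solution.
Multiply by 1/1 = 1:
k = 19, l = -30

Step 4: Verify.
139*(19) + 88*(-30) = 1 = 1 ✓

k = 19, l = -30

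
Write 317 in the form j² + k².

We need to find integers j, k > 0 such that j² + k² = 317.
Trying j = 11: k² = 317 - 11² = 317 - 121 = 196
k = 14
Check: 11² + 14² = 121 + 196 = 317 ✓

317 = 11² + 14²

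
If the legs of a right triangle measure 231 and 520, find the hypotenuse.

c² = a² + b² = 231² + 520² = 53361 + 270400 = 323761
c = 569

569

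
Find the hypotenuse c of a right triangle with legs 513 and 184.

c² = a² + b² = 513² + 184² = 263169 + 33856 = 297025
c = sqrt(297025) = 545

545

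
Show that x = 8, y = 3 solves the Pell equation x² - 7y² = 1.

Compute x² = 8² = 64
Compute 7y² = 7·3² = 7·9 = 63
x² - 7y² = 64 - 63 = 1
Since this equals 1, (8, 3) is a solution.

Yes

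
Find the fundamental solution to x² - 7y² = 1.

We seek the smallest positive integers (x, y) with x² - 7y² = 1, i.e., x² = 7y² + 1.
Try successive y values:
y = 1: x² = 7·1² + 1 = 8, not a perfect square
y = 2: x² = 7·2² + 1 = 29, not a perfect square
y = 3: x² = 7·3² + 1 = 64, x = 8 ✓

Verify: 8² - 7·3² = 64 - 63 = 1 ✓

x = 8, y = 3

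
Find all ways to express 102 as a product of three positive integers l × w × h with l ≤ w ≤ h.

Iterate l from 1 to ⌊102^(1/3)⌋. For each l dividing 102, iterate w ≥ l with w dividing 102/l, and set h = 102/(l·w).
Triples found (5): (1×1×102), (1×2×51), (1×3×34), (1×6×17), (2×3×17)

(1×1×102), (1×2×51), (1×3×34), (1×6×17), (2×3×17)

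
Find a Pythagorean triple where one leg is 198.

We need the other leg and hypotenuse such that 198² + x² = c².
Take x = 3264, c = 3270: 198² + 3264² = 39204 + 10653696 = 10692900 = 3270² ✓
Triple: (198, 3264, 3270)

(198, 3264, 3270)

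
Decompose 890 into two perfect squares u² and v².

We need to find integers u, v > 0 such that u² + v² = 890.
Trying u = 7: v² = 890 - 7² = 890 - 49 = 841
v = 29
Check: 7² + 29² = 49 + 841 = 890 ✓

890 = 7² + 29²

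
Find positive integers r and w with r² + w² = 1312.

We need to find integers r, w > 0 such that r² + w² = 1312.
Trying r = 4: w² = 1312 - 4² = 1312 - 16 = 1296
w = 36
Check: 4² + 36² = 16 + 1296 = 1312 ✓

1312 = 4² + 36²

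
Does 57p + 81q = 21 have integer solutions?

Step 1: Compute gcd(57, 81).
gcd(57, 81) = 3

Step 2: Check divisibility.
Does 3 divide 21? 21 = 3 x 7, so yes.

By the theorem on linear Diophantine equations, 57p + 81q = 21 has integer solutions if and only if gcd(57, 81) divides 21. Since 3 | 21, solutions exist.

Yes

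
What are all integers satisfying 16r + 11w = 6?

Step 1: Compute gcd(16, 11) = 1.
Since 1 divides 6, solutions exist.

Step 2: Find a particular solution using extended Euclidean algorithm.
We get r₀ = -12, w₀ = 18.
Check: 16*-12 + 11*18 = 6 = 6 ✓

Step 3: Write the general solution.
r = -12 + (11/1)t = -12 + 11t
w = 18 - (16/1)t = 18 - 16t
for any integer t.

r = -12 + 11t, w = 18 - 16t for integer t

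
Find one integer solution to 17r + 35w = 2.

Step 1: Check solvability.
gcd(17, 35) = 1
Since 1 divides 2, solutions exist.

Step 2: Apply extended Euclidean algorithm to find gcd.
We find integers such that 17*x0 + 35*y0 = 1

Step 3: Scale the particular solution.
Multiply by 2/1 = 2:
r = -4, w = 2

Step 4: Verify.
17*(-4) + 35*(2) = 2 = 2 ✓

r = -4, w = 2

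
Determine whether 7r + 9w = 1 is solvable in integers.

Step 1: Compute gcd(7, 9).
gcd(7, 9) = 1

Step 2: Check divisibility.
Does 1 divide 1? 1 = 1 x 1, so yes.

By the theorem on linear Diophantine equations, 7r + 9w = 1 has integer solutions if and only if gcd(7, 9) divides 1. Since 1 | 1, solutions exist.

Yes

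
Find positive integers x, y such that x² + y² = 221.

Search for x with 221 - x² a perfect square.
x = 5: 221 - 5² = 221 - 25 = 196 = 14² ✓
So x = 5, y = 14.

x = 5, y = 14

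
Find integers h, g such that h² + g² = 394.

We need to find integers h, g > 0 such that h² + g² = 394.
Trying h = 13: g² = 394 - 13² = 394 - 169 = 225
g = 15
Check: 13² + 15² = 169 + 225 = 394 ✓

394 = 13² + 15²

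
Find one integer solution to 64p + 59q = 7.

Step 1: Check solvability.
gcd(64, 59) = 1
Since 1 divides 7, solutions exist.

Step 2: Apply extended Euclidean algorithm to find gcd.
We find integers such that 64*x0 + 59*y0 = 1

Step 3: Scale the particular solution.
Multiply by 7/1 = 7:
p = 84, q = -91

Step 4: Verify.
64*(84) + 59*(-91) = 7 = 7 ✓

p = 84, q = -91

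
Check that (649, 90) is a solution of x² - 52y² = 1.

Compute x² = 649² = 421201
Compute 52y² = 52·90² = 52·8100 = 421200
x² - 52y² = 421201 - 421200 = 1
Since this equals 1, (649, 90) is a solution.

Yes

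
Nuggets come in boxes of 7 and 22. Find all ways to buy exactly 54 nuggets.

We need non-negative integers (x, y) with 7x + 22y = 54.
For each x in 0..7, check if 54 - 7x is a non-negative multiple of 22.
No x yields an integer y ≥ 0.

No solution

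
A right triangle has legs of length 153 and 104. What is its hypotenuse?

c² = a² + b² = 153² + 104² = 23409 + 10816 = 34225
c = 185

185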